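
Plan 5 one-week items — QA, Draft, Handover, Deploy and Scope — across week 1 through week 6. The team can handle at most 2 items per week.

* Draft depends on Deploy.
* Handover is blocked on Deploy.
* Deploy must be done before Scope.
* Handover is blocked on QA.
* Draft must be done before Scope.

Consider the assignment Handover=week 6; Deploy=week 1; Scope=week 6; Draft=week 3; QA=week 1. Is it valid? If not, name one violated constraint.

Draft depends on Deploy — holds.
Handover is blocked on QA — holds.
Deploy must be done before Scope — holds.
Handover is blocked on Deploy — holds.
The team can handle at most 2 items per week — holds.
Draft must be done before Scope — holds.

Valid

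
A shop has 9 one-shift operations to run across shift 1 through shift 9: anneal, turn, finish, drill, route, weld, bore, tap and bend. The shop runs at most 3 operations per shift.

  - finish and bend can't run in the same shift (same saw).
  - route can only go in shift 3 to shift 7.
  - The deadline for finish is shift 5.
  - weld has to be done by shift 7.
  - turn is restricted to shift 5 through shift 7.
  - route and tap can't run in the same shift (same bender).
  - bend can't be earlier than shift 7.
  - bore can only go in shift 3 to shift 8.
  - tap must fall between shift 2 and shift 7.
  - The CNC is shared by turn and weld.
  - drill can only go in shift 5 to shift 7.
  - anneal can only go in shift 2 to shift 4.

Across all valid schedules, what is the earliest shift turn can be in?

Turn is available from shift 5; turn's own window allows nothing later than shift 7.
turn at shift 5 is achievable: bore -> shift 3, weld -> shift 1, anneal -> shift 2, finish -> shift 1, tap -> shift 2, drill -> shift 5, bend -> shift 7, turn -> shift 5, route -> shift 3.

shift 5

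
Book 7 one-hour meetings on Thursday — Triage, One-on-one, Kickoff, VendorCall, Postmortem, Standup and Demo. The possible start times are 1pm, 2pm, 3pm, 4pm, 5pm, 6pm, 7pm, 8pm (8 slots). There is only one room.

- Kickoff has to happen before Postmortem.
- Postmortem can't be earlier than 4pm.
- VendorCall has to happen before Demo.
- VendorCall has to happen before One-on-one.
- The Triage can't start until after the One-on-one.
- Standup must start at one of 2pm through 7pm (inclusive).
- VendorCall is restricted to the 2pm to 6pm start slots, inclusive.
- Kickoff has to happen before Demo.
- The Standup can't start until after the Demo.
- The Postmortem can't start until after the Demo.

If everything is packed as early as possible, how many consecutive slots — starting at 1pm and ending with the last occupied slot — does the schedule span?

The precedence chain requires at least 3 distinct slots.
With at most 1 per slot and 7 meetings, at least 7 slots are needed.
Postmortem can't be placed before 4pm — that is slot 4 counting from 1pm — so the schedule must run through at least 4 slots.
7 works (last occupied slot: 7pm): for example Kickoff -> 1pm; Demo -> 3pm; Postmortem -> 4pm; VendorCall -> 2pm; Standup -> 5pm; One-on-one -> 6pm; Triage -> 7pm.

7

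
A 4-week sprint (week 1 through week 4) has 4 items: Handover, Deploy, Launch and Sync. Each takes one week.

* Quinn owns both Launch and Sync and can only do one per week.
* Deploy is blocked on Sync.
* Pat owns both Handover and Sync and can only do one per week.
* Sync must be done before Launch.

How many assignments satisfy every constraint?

Splitting on Handover: it can be week 1 (5), week 2 (10), week 3 (13), week 4 (14). Listing each branch's schedules as (Deploy, Launch, Sync) by week number:
Handover=week 1: (3,3,2) (3,4,2) (4,3,2) (4,4,2) (4,4,3) — 5.
Handover=week 2: (2,2,1) (2,3,1) (2,4,1) (3,2,1) (3,3,1) (3,4,1) (4,2,1) (4,3,1) (4,4,1) (4,4,3) — 10.
Handover=week 3: (2,2,1) (2,3,1) (2,4,1) (3,2,1) (3,3,1) (3,3,2) (3,4,1) (3,4,2) (4,2,1) (4,3,1) (4,3,2) (4,4,1) (4,4,2) — 13.
Handover=week 4: (2,2,1) (2,3,1) (2,4,1) (3,2,1) (3,3,1) (3,3,2) (3,4,1) (3,4,2) (4,2,1) (4,3,1) (4,3,2) (4,4,1) (4,4,2) (4,4,3) — 14.
Summing: 5 + 10 + 13 + 14 = 42.

42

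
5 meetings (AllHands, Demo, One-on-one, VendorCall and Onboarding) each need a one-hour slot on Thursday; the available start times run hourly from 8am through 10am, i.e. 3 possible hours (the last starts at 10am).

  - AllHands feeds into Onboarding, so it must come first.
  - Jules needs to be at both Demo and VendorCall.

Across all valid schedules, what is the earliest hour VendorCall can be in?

8am

VendorCall at 8am is achievable: Onboarding=9am, AllHands=8am, Demo=9am, VendorCall=8am, One-on-one=8am.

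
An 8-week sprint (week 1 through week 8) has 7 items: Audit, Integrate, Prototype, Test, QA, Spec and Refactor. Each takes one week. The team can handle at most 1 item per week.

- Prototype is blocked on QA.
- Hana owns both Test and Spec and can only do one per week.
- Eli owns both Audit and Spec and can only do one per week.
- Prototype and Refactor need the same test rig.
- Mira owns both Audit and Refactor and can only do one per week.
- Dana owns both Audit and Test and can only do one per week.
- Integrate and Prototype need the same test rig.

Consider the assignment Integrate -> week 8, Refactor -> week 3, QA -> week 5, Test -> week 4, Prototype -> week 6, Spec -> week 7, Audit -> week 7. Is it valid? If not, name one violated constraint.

Prototype is blocked on QA — holds.
Integrate and Prototype need the same test rig — holds.
Eli owns both Audit and Spec and can only do one per week — violated.
The team can handle at most 1 item per week — violated.
Hana owns both Test and Spec and can only do one per week — holds.
Mira owns both Audit and Refactor and can only do one per week — holds.
Dana owns both Audit and Test and can only do one per week — holds.
Prototype and Refactor need the same test rig — holds.

Invalid. Eli owns both Audit and Spec and can only do one per week.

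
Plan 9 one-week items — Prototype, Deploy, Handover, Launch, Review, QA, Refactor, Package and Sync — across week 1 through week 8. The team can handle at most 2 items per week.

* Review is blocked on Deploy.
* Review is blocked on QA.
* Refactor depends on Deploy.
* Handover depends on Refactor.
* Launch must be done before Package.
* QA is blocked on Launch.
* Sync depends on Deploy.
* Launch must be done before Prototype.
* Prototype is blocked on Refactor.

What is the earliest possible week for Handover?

week 3

Precedence pushes Handover to at least week 3.
Handover at week 3 is achievable: Handover -> week 3, Sync -> week 5, Review -> week 4, Deploy -> week 1, Prototype -> week 3, QA -> week 2, Refactor -> week 2, Launch -> week 1, Package -> week 4.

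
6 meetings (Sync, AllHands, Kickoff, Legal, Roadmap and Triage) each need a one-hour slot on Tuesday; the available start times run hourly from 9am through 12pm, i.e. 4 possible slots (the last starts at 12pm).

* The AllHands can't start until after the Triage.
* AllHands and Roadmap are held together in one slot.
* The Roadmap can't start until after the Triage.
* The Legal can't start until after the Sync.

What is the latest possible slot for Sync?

Downstream work caps Sync at 11am.
Sync at 11am is achievable: Roadmap -> 10am, Legal -> 12pm, Kickoff -> 9am, AllHands -> 10am, Sync -> 11am, Triage -> 9am.

11am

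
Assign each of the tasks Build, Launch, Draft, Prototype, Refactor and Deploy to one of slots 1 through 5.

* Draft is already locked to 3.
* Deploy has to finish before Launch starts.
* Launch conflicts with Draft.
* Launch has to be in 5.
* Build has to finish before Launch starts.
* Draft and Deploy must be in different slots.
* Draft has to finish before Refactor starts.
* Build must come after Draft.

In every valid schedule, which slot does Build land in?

Draft is fixed at 3 and must come before Build, so Build is at least 4.
Launch is fixed at 5 and must come after Build, so Build is at most 4.
So Build must be 4.

4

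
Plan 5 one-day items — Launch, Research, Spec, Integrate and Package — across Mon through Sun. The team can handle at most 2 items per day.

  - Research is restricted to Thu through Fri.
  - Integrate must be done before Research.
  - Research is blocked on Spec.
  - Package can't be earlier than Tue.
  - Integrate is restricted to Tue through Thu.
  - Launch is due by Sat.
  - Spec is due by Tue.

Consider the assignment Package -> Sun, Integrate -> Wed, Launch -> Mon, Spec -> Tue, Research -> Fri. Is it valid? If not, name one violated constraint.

Yes, all constraints hold

Research is blocked on Spec — holds.
Research is restricted to Thu through Fri — holds.
Package can't be earlier than Tue — holds.
Integrate is restricted to Tue through Thu — holds.
Spec is due by Tue — holds.
Integrate must be done before Research — holds.
Launch is due by Sat — holds.
The team can handle at most 2 items per day — holds.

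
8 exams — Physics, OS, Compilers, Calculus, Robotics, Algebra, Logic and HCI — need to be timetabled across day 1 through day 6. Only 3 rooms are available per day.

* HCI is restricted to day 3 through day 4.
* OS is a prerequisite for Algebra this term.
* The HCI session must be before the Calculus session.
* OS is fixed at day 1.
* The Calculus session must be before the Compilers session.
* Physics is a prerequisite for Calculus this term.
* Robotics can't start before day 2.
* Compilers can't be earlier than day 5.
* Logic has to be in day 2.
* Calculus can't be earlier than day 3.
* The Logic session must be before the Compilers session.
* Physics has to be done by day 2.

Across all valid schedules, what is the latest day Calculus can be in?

day 5

Calculus is available from day 3; precedence pushes Calculus to at least day 4; downstream work caps Calculus at day 5.
Calculus at day 5 is achievable: Algebra -> day 2, Compilers -> day 6, Logic -> day 2, Robotics -> day 2, HCI -> day 3, OS -> day 1, Calculus -> day 5, Physics -> day 1.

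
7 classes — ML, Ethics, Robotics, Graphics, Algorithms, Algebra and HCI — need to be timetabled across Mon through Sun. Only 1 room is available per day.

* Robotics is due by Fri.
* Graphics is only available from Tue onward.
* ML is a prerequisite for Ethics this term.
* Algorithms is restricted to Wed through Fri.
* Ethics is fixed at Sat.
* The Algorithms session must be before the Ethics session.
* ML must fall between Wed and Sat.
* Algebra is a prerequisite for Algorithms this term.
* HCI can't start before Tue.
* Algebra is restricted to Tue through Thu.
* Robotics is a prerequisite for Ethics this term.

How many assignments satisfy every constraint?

18

Splitting on ML: it can be Wed (6), Thu (6), Fri (6). Listing each branch's schedules as (Ethics, Robotics, Graphics, Algorithms, Algebra, HCI):
ML=Wed: (Sat,Mon,Tue,Fri,Thu,Sun) (Sat,Mon,Thu,Fri,Tue,Sun) (Sat,Mon,Fri,Thu,Tue,Sun) (Sat,Mon,Sun,Thu,Tue,Fri) (Sat,Mon,Sun,Fri,Tue,Thu) (Sat,Mon,Sun,Fri,Thu,Tue) — 6.
ML=Thu: (Sat,Mon,Tue,Fri,Wed,Sun) (Sat,Mon,Wed,Fri,Tue,Sun) (Sat,Mon,Fri,Wed,Tue,Sun) (Sat,Mon,Sun,Wed,Tue,Fri) (Sat,Mon,Sun,Fri,Tue,Wed) (Sat,Mon,Sun,Fri,Wed,Tue) — 6.
ML=Fri: (Sat,Mon,Tue,Thu,Wed,Sun) (Sat,Mon,Wed,Thu,Tue,Sun) (Sat,Mon,Thu,Wed,Tue,Sun) (Sat,Mon,Sun,Wed,Tue,Thu) (Sat,Mon,Sun,Thu,Tue,Wed) (Sat,Mon,Sun,Thu,Wed,Tue) — 6.
Summing: 6 + 6 + 6 = 18.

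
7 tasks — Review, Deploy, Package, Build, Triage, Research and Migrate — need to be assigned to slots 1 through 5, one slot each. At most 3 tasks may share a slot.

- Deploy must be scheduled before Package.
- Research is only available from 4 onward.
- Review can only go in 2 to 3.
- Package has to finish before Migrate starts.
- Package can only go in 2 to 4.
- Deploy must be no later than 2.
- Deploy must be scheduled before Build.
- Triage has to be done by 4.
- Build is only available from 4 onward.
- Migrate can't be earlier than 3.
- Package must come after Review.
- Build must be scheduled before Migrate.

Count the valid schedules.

44

Splitting on Review: it can be 2 (30), 3 (14). Listing each branch's schedules as (Deploy, Package, Build, Triage, Research, Migrate):
Review=2: (1,3,4,1,4,5) (1,3,4,1,5,5) (1,3,4,2,4,5) (1,3,4,2,5,5) (1,3,4,3,4,5) (1,3,4,3,5,5) (1,3,4,4,4,5) (1,3,4,4,5,5) (1,4,4,1,4,5) (1,4,4,1,5,5) (1,4,4,2,4,5) (1,4,4,2,5,5) (1,4,4,3,4,5) (1,4,4,3,5,5) (1,4,4,4,5,5) (2,3,4,1,4,5) (2,3,4,1,5,5) (2,3,4,2,4,5) (2,3,4,2,5,5) (2,3,4,3,4,5) (2,3,4,3,5,5) (2,3,4,4,4,5) (2,3,4,4,5,5) (2,4,4,1,4,5) (2,4,4,1,5,5) (2,4,4,2,4,5) (2,4,4,2,5,5) (2,4,4,3,4,5) (2,4,4,3,5,5) (2,4,4,4,5,5) — 30.
Review=3: (1,4,4,1,4,5) (1,4,4,1,5,5) (1,4,4,2,4,5) (1,4,4,2,5,5) (1,4,4,3,4,5) (1,4,4,3,5,5) (1,4,4,4,5,5) (2,4,4,1,4,5) (2,4,4,1,5,5) (2,4,4,2,4,5) (2,4,4,2,5,5) (2,4,4,3,4,5) (2,4,4,3,5,5) (2,4,4,4,5,5) — 14.
Summing: 30 + 14 = 44.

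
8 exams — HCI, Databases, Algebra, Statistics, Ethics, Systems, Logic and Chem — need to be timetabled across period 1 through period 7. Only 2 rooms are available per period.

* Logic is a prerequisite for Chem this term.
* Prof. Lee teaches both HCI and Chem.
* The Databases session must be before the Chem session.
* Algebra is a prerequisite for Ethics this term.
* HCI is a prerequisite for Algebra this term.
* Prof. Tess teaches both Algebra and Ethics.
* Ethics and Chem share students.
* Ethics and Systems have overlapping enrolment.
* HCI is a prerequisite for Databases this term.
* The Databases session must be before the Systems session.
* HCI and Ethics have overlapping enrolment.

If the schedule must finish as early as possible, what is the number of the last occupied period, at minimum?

4

The precedence chain requires at least 3 distinct periods.
With at most 2 per period and 8 exams, at least 4 periods are needed.
4 works (last occupied period: period 4): for example Algebra in period 2, HCI in period 1, Chem in period 3, Ethics in period 4, Systems in period 3, Databases in period 2, Logic in period 1, Statistics in period 4.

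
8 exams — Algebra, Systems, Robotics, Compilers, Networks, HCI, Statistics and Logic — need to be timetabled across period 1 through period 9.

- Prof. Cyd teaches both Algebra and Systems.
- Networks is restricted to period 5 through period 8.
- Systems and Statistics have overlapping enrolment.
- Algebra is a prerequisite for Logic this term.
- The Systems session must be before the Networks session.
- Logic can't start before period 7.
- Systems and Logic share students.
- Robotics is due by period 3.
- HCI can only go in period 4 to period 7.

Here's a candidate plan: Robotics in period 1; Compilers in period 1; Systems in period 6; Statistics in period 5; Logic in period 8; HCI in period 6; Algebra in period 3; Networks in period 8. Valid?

Robotics is due by period 3 — holds.
The Systems session must be before the Networks session — holds.
Logic can't start before period 7 — holds.
Systems and Logic share students — holds.
Prof. Cyd teaches both Algebra and Systems — holds.
Algebra is a prerequisite for Logic this term — holds.
Networks is restricted to period 5 through period 8 — holds.
HCI can only go in period 4 to period 7 — holds.
Systems and Statistics have overlapping enrolment — holds.

Yes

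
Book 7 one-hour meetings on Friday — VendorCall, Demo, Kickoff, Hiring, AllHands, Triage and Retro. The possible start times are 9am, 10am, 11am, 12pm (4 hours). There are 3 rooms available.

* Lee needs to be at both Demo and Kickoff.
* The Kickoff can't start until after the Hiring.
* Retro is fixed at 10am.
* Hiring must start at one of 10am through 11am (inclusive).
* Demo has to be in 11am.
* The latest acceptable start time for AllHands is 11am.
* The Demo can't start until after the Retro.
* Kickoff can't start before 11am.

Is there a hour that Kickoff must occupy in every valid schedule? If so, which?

Kickoff's window is 11am–12pm.
Demo is fixed at 11am, and Kickoff can't share a hour with Demo.
So Kickoff must be 12pm.

12pm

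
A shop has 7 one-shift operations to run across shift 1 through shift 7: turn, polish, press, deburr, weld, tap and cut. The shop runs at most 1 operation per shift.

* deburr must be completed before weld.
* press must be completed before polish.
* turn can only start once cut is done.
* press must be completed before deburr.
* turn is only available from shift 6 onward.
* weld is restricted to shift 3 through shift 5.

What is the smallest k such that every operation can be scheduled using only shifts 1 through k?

The precedence chain requires at least 3 distinct shifts.
With at most 1 per shift and 7 operations, at least 7 shifts are needed.
turn can't be placed before shift 6, so the schedule must run through at least shift 6.
7 works (last occupied shift: shift 7): for example deburr in shift 2, turn in shift 6, weld in shift 3, tap in shift 7, press in shift 1, cut in shift 5, polish in shift 4.

7 shifts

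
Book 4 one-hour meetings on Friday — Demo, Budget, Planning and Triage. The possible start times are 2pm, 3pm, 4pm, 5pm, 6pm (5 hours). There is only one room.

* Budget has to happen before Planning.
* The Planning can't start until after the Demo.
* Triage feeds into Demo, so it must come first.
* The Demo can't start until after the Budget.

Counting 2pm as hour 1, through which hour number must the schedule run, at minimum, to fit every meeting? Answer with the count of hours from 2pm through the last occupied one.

The precedence chain requires at least 3 distinct hours.
With at most 1 per hour and 4 meetings, at least 4 hours are needed.
4 works (last occupied hour: 5pm): for example Demo in 4pm; Triage in 3pm; Planning in 5pm; Budget in 2pm.

4 hours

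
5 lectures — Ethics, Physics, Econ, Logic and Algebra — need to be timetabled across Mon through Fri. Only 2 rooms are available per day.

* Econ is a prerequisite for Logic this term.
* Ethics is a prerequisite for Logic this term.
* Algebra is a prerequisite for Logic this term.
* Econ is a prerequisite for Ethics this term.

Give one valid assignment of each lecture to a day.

Logic in Wed; Physics in Tue; Ethics in Tue; Econ in Mon; Algebra in Mon

Checking: Algebra(Mon) before Logic(Wed); Econ(Mon) before Ethics(Tue); Econ(Mon) before Logic(Wed); Ethics(Tue) before Logic(Wed); max 2 per day (cap 2).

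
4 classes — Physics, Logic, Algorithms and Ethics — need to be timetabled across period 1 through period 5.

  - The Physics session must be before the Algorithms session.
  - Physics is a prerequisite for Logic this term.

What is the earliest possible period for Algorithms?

period 2

Precedence pushes Algorithms to at least period 2.
Algorithms at period 2 is achievable: Logic in period 2; Ethics in period 1; Physics in period 1; Algorithms in period 2.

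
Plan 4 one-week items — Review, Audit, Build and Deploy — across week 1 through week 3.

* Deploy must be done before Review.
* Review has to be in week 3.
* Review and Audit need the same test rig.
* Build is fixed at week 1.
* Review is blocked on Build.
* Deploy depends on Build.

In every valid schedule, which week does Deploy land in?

week 2

Build is fixed at week 1 and must come before Deploy, so Deploy is at least week 2.
Review is fixed at week 3 and must come after Deploy, so Deploy is at most week 2.
So Deploy must be week 2.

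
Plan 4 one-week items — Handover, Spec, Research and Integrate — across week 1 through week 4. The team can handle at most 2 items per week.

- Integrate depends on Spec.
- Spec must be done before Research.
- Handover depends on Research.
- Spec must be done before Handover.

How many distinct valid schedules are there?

11

Splitting on Handover: it can be week 3 (3), week 4 (8). Listing each branch's schedules as (Spec, Research, Integrate) by week number:
Handover=week 3: (1,2,2) (1,2,3) (1,2,4) — 3.
Handover=week 4: (1,2,2) (1,2,3) (1,2,4) (1,3,2) (1,3,3) (1,3,4) (2,3,3) (2,3,4) — 8.
Summing: 3 + 8 = 11.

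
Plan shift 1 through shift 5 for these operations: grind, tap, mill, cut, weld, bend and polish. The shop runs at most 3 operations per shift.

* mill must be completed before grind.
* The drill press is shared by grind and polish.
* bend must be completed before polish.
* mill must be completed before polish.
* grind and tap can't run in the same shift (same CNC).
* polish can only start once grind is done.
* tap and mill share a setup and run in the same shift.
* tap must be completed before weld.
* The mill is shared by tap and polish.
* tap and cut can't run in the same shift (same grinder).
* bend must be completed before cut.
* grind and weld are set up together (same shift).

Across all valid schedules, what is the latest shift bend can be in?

Downstream work caps bend at shift 4.
bend at shift 4 is achievable: tap=shift 1, polish=shift 5, mill=shift 1, bend=shift 4, cut=shift 5, grind=shift 2, weld=shift 2.

shift 4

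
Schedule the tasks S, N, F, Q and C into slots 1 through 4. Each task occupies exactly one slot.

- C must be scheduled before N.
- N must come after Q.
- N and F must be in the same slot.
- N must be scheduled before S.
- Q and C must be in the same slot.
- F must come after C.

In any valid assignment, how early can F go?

Precedence pushes F to at least 2; F must be in the same slot as N, which can't be after 3, so F is at most 3.
F at 2 is achievable: N -> 2, Q -> 1, S -> 3, F -> 2, C -> 1.

2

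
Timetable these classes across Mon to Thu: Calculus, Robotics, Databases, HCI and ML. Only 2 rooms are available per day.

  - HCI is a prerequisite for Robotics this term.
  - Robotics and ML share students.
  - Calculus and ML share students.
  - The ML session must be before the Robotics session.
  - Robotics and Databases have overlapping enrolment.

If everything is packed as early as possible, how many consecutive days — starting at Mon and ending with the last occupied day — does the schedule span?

The precedence chain requires at least 2 distinct days.
With at most 2 per day and 5 classes, at least 3 days are needed.
3 works (last occupied day: Wed): for example Databases -> Wed, Calculus -> Tue, ML -> Mon, Robotics -> Tue, HCI -> Mon.

3 days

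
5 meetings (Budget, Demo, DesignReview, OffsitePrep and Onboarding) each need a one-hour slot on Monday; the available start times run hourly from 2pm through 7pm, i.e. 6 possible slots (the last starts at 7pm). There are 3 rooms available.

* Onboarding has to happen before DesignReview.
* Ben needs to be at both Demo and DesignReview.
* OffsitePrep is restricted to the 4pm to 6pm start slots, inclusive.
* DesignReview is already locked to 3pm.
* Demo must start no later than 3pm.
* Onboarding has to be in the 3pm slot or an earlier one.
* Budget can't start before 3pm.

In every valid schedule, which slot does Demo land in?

2pm

Demo's window is 2pm–3pm.
DesignReview is fixed at 3pm, and Demo can't share a slot with DesignReview.
So Demo must be 2pm.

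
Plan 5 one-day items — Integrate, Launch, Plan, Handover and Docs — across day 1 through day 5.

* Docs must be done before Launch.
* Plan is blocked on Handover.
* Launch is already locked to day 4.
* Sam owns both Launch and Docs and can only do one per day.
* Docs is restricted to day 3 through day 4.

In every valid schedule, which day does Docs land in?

Docs's window is day 3–day 4.
Launch is fixed at day 4, and Docs can't share a day with Launch.
So Docs must be day 3.

day 3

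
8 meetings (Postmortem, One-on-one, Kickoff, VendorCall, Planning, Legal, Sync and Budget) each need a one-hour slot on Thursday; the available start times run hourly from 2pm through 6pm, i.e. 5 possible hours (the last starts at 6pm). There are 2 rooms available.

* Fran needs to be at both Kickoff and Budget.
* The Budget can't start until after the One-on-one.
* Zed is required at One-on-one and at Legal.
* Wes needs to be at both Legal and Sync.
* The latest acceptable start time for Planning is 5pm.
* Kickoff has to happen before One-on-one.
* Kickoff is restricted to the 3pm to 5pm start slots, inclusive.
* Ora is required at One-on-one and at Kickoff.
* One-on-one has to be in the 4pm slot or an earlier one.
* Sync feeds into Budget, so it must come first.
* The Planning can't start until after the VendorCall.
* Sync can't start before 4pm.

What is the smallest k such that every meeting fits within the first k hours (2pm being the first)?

The precedence chain requires at least 3 distinct hours.
With at most 2 per hour and 8 meetings, at least 4 hours are needed.
Propagating the time windows through the other constraints, Budget can't land before 5pm — that is hour 4 counting from 2pm — so the schedule must run through at least 4 hours.
4 works (last occupied hour: 5pm): for example One-on-one -> 4pm, Legal -> 5pm, Kickoff -> 3pm, VendorCall -> 2pm, Planning -> 3pm, Sync -> 4pm, Postmortem -> 2pm, Budget -> 5pm.

4 hours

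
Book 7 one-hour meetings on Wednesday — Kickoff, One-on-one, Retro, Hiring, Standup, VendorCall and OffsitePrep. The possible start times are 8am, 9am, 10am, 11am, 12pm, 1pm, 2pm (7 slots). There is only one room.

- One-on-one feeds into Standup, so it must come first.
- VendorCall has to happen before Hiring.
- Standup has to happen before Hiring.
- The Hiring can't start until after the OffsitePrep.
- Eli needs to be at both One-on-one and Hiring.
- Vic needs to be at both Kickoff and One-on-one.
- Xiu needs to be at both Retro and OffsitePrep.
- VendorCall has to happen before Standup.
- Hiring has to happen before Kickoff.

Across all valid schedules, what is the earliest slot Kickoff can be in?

Precedence pushes Kickoff to at least 11am.
Kickoff at 1pm is achievable: Standup -> 10am; Hiring -> 12pm; VendorCall -> 8am; OffsitePrep -> 11am; Kickoff -> 1pm; One-on-one -> 9am; Retro -> 2pm.
Nothing earlier works — the conflict and capacity constraints rule out every slot before 1pm.

1pm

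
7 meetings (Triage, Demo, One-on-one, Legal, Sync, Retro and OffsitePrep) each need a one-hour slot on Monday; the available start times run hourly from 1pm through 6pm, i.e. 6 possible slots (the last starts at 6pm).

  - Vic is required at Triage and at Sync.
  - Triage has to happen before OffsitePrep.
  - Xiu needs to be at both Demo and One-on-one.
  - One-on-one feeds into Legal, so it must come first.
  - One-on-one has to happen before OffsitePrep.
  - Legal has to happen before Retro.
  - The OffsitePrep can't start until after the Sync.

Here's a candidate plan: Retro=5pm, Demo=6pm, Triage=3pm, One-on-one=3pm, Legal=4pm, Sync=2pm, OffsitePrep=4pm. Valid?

Yes

Legal has to happen before Retro — holds.
One-on-one has to happen before OffsitePrep — holds.
One-on-one feeds into Legal, so it must come first — holds.
The OffsitePrep can't start until after the Sync — holds.
Triage has to happen before OffsitePrep — holds.
Xiu needs to be at both Demo and One-on-one — holds.
Vic is required at Triage and at Sync — holds.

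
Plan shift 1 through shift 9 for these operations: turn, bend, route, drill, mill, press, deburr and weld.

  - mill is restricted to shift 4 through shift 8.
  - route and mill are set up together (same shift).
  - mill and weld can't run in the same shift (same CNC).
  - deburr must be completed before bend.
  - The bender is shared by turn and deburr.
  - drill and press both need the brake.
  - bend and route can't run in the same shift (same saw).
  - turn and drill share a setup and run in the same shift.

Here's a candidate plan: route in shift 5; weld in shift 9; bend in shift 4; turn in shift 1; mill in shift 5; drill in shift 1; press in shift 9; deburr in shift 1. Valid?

No — it violates: The bender is shared by turn and deburr

drill and press both need the brake — holds.
The bender is shared by turn and deburr — violated.
bend and route can't run in the same shift (same saw) — holds.
mill and weld can't run in the same shift (same CNC) — holds.
mill is restricted to shift 4 through shift 8 — holds.
route and mill are set up together (same shift) — holds.
turn and drill share a setup and run in the same shift — holds.
deburr must be completed before bend — holds.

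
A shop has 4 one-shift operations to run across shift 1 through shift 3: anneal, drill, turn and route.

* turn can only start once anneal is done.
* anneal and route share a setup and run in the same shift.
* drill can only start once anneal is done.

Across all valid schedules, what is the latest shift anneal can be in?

shift 2

Downstream work caps anneal at shift 2.
anneal at shift 2 is achievable: anneal=shift 2; drill=shift 3; route=shift 2; turn=shift 3.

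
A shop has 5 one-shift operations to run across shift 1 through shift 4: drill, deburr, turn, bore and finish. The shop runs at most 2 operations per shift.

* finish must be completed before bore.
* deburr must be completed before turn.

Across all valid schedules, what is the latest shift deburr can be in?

Downstream work caps deburr at shift 3.
deburr at shift 3 is achievable: drill in shift 1, deburr in shift 3, bore in shift 2, finish in shift 1, turn in shift 4.

shift 3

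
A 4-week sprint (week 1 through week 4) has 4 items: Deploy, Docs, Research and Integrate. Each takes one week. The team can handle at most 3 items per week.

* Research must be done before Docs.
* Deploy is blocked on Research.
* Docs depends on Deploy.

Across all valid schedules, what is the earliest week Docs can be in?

Precedence pushes Docs to at least week 3.
Docs at week 3 is achievable: Integrate=week 1, Docs=week 3, Deploy=week 2, Research=week 1.

week 3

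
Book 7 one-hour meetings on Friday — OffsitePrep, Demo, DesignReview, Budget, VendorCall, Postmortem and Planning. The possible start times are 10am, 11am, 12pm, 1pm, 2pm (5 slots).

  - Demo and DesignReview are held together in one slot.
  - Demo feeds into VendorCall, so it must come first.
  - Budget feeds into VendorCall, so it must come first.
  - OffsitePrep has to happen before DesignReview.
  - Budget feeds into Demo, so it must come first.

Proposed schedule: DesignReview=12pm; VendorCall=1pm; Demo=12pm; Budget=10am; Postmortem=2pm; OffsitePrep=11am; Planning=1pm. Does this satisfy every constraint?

Demo and DesignReview are held together in one slot — holds.
Budget feeds into Demo, so it must come first — holds.
OffsitePrep has to happen before DesignReview — holds.
Demo feeds into VendorCall, so it must come first — holds.
Budget feeds into VendorCall, so it must come first — holds.

Yes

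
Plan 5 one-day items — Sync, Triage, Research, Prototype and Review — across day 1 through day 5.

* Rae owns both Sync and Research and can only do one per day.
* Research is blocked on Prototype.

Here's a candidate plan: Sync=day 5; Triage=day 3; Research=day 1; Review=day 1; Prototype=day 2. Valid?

Research is blocked on Prototype — violated.
Rae owns both Sync and Research and can only do one per day — holds.

No — it violates: Research is blocked on Prototype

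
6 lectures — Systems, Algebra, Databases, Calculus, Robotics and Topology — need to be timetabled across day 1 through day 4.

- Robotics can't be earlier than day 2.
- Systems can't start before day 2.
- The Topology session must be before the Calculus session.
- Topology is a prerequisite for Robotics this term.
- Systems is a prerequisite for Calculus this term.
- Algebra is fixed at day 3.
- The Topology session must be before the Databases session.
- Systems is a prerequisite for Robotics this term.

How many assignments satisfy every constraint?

Splitting on Systems: it can be day 2 (21), day 3 (6). Listing each branch's schedules as (Algebra, Databases, Calculus, Robotics, Topology) by day number:
Systems=day 2: (3,2,3,3,1) (3,2,3,4,1) (3,2,4,3,1) (3,2,4,4,1) (3,3,3,3,1) (3,3,3,3,2) (3,3,3,4,1) (3,3,3,4,2) (3,3,4,3,1) (3,3,4,3,2) (3,3,4,4,1) (3,3,4,4,2) (3,4,3,3,1) (3,4,3,3,2) (3,4,3,4,1) (3,4,3,4,2) (3,4,4,3,1) (3,4,4,3,2) (3,4,4,4,1) (3,4,4,4,2) (3,4,4,4,3) — 21.
Systems=day 3: (3,2,4,4,1) (3,3,4,4,1) (3,3,4,4,2) (3,4,4,4,1) (3,4,4,4,2) (3,4,4,4,3) — 6.
Summing: 21 + 6 = 27.

27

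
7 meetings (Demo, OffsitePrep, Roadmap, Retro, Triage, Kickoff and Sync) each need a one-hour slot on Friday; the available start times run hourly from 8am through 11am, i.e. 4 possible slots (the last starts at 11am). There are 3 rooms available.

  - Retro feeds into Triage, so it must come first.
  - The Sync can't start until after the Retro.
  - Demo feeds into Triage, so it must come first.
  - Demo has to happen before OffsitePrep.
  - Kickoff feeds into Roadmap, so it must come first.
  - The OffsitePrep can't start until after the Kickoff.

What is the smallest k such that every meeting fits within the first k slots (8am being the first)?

The precedence chain requires at least 2 distinct slots.
With at most 3 per slot and 7 meetings, at least 3 slots are needed.
3 works (last occupied slot: 10am): for example Sync=10am; Triage=9am; Retro=8am; Demo=8am; Roadmap=9am; Kickoff=8am; OffsitePrep=9am.

3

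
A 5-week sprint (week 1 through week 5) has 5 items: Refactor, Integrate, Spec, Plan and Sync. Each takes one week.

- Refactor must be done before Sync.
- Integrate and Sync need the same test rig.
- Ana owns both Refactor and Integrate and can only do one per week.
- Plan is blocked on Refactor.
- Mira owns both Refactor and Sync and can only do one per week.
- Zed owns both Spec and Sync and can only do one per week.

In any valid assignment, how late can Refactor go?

Downstream work caps Refactor at week 4.
Refactor at week 4 is achievable: Refactor in week 4; Integrate in week 1; Sync in week 5; Plan in week 5; Spec in week 1.

week 4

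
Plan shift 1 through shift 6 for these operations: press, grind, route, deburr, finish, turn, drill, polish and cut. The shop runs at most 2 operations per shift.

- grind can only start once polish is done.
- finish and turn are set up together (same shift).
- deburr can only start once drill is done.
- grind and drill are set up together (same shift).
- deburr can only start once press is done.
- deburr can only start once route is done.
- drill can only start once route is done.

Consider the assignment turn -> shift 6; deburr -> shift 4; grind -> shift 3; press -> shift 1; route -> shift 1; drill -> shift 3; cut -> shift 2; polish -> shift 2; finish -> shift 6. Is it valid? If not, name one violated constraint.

Yes, all constraints hold

drill can only start once route is done — holds.
deburr can only start once route is done — holds.
grind can only start once polish is done — holds.
The shop runs at most 2 operations per shift — holds.
deburr can only start once drill is done — holds.
deburr can only start once press is done — holds.
finish and turn are set up together (same shift) — holds.
grind and drill are set up together (same shift) — holds.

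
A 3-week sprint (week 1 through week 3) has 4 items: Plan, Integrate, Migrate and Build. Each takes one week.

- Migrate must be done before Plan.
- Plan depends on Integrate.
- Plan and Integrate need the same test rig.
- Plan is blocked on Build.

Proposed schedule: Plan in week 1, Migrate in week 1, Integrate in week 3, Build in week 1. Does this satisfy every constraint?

Plan and Integrate need the same test rig — holds.
Plan is blocked on Build — violated.
Migrate must be done before Plan — violated.
Plan depends on Integrate — violated.

No — it violates: Plan depends on Integrate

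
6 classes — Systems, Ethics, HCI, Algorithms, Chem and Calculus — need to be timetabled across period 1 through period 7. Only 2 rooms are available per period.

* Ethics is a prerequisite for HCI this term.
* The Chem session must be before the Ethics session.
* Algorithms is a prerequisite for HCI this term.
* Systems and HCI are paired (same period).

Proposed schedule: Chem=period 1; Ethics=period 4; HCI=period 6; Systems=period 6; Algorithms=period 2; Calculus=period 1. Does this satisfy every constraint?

Systems and HCI are paired (same period) — holds.
Algorithms is a prerequisite for HCI this term — holds.
Only 2 rooms are available per period — holds.
Ethics is a prerequisite for HCI this term — holds.
The Chem session must be before the Ethics session — holds.

Valid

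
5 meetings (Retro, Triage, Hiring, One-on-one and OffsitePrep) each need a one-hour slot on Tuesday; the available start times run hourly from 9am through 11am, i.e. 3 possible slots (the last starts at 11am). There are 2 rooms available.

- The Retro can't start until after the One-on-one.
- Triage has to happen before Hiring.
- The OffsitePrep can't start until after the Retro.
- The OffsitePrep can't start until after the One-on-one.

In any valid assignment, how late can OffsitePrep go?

11am

Precedence pushes OffsitePrep to at least 11am.
OffsitePrep at 11am is achievable: One-on-one=9am; Hiring=10am; Retro=10am; OffsitePrep=11am; Triage=9am.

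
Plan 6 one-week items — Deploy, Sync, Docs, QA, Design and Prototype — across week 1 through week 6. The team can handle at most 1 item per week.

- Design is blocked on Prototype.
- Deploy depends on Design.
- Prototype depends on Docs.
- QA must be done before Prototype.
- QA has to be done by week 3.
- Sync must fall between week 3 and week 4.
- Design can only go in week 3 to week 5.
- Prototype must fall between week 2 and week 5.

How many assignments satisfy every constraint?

Enumerating: Docs -> week 2, Deploy -> week 6, Prototype -> week 4, QA -> week 1, Sync -> week 3, Design -> week 5 | Prototype=week 4; Docs=week 1; Sync=week 3; Design=week 5; QA=week 2; Deploy=week 6 | Docs in week 2; Design in week 5; QA in week 1; Prototype in week 3; Deploy in week 6; Sync in week 4 | Design in week 5, QA in week 2, Docs in week 1, Prototype in week 3, Sync in week 4, Deploy in week 6.

4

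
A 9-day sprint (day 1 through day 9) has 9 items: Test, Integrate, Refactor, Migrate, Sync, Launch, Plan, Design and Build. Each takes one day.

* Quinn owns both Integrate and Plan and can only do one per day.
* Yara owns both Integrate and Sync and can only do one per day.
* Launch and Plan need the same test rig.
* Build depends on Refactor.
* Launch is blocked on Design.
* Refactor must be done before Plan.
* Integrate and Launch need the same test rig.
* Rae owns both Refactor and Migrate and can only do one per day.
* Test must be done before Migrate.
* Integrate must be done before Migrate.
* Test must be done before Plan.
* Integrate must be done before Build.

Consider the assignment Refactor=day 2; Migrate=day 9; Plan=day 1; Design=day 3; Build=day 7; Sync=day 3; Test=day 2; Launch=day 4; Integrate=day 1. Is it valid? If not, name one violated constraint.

Build depends on Refactor — holds.
Integrate must be done before Build — holds.
Quinn owns both Integrate and Plan and can only do one per day — violated.
Yara owns both Integrate and Sync and can only do one per day — holds.
Rae owns both Refactor and Migrate and can only do one per day — holds.
Integrate and Launch need the same test rig — holds.
Integrate must be done before Migrate — holds.
Launch is blocked on Design — holds.
Launch and Plan need the same test rig — holds.
Test must be done before Plan — violated.
Test must be done before Migrate — holds.
Refactor must be done before Plan — violated.

No — it violates: Quinn owns both Integrate and Plan and can only do one per day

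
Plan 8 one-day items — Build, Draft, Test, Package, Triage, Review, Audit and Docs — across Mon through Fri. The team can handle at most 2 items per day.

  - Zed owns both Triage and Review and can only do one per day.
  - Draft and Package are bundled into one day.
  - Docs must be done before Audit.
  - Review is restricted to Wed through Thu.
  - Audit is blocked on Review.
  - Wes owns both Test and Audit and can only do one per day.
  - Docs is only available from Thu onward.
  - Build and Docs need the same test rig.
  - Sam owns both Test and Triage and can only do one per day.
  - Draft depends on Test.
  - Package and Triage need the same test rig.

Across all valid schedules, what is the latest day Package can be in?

Wed

Package must be in the same day as Draft, which can't be before Tue, so Package is at least Tue.
Package at Wed is achievable: Triage -> Tue, Test -> Mon, Package -> Wed, Review -> Thu, Docs -> Thu, Build -> Mon, Audit -> Fri, Draft -> Wed.
Nothing later works — the conflict and capacity constraints rule out every day after Wed.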